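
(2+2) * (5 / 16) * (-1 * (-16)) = 20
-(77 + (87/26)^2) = -59621/676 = -88.20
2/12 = 1/6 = 0.17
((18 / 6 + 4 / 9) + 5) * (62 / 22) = 2356 / 99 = 23.80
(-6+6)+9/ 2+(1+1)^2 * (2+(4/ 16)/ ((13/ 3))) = 12.73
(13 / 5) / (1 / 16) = 208 / 5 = 41.60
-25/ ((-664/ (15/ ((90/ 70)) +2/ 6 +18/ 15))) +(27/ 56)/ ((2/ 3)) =11343/ 9296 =1.22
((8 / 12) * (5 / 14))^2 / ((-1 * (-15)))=5 / 1323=0.00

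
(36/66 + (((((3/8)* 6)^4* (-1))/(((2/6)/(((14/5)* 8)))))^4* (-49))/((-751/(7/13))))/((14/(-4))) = -88316158123.74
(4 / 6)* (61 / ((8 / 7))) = 427 / 12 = 35.58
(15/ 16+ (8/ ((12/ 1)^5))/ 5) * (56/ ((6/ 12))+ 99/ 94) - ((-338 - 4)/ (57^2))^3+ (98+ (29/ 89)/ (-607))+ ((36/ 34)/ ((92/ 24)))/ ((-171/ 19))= 431987493787972157849/ 2118021474867874560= 203.96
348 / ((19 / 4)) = 1392 / 19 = 73.26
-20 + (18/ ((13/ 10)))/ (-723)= -62720/ 3133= -20.02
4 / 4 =1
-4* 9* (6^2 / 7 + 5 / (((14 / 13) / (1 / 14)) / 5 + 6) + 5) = -789858 / 2051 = -385.11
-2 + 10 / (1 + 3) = 1 / 2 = 0.50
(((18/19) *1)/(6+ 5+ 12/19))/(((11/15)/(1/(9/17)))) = 30/143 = 0.21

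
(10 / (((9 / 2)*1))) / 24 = 0.09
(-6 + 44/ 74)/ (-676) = 50/ 6253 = 0.01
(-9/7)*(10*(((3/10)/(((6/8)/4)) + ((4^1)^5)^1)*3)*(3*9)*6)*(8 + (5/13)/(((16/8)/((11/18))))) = -4733949096/91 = -52021418.64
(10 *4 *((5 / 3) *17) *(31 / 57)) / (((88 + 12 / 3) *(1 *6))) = 13175 / 11799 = 1.12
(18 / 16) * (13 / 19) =117 / 152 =0.77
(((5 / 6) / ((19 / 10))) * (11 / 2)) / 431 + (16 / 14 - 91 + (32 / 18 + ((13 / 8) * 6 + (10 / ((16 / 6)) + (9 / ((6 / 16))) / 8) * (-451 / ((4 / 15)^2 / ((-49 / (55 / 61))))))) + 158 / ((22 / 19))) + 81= 845037781086715 / 363198528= 2326655.30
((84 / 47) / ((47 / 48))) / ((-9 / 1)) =-448 / 2209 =-0.20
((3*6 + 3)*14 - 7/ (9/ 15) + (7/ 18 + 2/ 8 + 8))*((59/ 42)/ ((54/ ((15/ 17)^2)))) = 15450625/ 2621808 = 5.89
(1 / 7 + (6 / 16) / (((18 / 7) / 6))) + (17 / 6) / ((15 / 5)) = 989 / 504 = 1.96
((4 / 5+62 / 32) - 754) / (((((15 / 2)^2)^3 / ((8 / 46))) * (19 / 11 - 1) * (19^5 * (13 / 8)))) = -0.00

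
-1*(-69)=69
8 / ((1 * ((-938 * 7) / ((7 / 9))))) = -4 / 4221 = -0.00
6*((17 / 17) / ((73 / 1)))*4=24 / 73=0.33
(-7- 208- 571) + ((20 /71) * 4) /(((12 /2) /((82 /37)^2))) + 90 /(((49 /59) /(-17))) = -37539849008 /14288253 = -2627.32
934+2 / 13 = 934.15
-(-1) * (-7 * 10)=-70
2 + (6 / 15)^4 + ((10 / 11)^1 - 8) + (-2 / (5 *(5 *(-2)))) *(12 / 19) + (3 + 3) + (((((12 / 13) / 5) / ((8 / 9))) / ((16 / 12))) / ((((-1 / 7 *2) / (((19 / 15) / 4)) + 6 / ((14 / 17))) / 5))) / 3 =3846954333 / 3844555000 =1.00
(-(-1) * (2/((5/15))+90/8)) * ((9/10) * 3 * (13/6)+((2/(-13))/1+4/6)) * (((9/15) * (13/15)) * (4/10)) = 114149/5000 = 22.83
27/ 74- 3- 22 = -1823/ 74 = -24.64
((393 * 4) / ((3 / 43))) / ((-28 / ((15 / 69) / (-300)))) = 5633 / 9660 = 0.58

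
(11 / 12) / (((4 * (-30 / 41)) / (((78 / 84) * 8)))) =-5863 / 2520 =-2.33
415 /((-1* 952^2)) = -415 /906304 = -0.00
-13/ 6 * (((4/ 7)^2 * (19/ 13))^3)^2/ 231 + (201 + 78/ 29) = 21037455527930302275251/ 103281960760143786621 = 203.69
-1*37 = -37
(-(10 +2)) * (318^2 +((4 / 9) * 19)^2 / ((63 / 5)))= -2064258608 / 1701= -1213555.91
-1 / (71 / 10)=-0.14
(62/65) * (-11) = -682/65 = -10.49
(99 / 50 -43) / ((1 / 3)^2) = -18459 / 50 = -369.18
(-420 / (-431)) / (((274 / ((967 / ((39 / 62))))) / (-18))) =-98.41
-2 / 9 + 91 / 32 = 755 / 288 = 2.62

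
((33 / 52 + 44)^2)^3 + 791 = 156333080700305954145 / 19770609664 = 7907347489.89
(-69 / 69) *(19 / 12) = -19 / 12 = -1.58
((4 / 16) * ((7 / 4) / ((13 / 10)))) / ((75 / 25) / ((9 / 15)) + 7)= 35 / 1248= 0.03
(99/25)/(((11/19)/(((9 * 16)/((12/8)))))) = 16416/25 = 656.64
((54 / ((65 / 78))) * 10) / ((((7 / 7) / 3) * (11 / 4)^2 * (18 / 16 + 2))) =248832 / 3025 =82.26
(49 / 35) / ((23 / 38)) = 266 / 115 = 2.31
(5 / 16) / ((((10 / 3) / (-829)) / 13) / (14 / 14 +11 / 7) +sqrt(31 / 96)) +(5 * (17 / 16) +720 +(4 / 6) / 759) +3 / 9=141114630735 * sqrt(186) / 3499642685428 +23129808025345979477 / 31874745578878224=726.20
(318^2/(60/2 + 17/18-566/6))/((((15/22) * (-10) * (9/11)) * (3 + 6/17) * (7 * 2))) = 23112452/3793825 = 6.09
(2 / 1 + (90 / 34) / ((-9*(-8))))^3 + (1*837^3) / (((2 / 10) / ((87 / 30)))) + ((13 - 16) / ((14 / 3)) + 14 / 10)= 748564360222728999 / 88040960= 8502455677.71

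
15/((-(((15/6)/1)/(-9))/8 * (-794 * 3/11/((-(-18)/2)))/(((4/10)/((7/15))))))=-15.39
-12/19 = -0.63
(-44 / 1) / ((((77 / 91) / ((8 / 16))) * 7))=-26 / 7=-3.71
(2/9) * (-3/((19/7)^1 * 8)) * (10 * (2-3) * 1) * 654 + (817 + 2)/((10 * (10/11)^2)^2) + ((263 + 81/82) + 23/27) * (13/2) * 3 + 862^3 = 4490610738433003769/7011000000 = 640509305.15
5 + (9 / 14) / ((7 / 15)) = 625 / 98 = 6.38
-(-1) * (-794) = -794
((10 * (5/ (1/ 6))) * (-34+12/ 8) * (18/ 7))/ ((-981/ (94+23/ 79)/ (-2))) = -290511000/ 60277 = -4819.60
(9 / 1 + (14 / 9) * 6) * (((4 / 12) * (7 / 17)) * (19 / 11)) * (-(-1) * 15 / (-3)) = -3325 / 153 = -21.73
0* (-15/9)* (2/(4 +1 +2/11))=0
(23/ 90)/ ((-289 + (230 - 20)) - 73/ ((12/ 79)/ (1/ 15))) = -2/ 869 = -0.00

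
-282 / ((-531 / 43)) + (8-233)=-202.16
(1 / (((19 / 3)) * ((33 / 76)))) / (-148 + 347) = 4 / 2189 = 0.00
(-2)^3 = -8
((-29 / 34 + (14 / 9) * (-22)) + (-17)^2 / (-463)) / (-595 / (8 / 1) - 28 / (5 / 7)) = 101156260 / 321821577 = 0.31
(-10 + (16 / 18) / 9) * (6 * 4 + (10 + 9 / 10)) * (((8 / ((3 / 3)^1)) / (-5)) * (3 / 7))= 1119592 / 4725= 236.95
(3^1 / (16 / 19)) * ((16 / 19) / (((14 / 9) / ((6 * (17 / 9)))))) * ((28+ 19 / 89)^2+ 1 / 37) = 35694501894 / 2051539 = 17398.89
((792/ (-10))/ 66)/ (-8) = 3/ 20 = 0.15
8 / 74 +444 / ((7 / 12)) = 197164 / 259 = 761.25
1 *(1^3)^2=1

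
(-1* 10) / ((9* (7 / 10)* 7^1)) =-100 / 441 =-0.23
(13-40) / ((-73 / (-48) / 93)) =-120528 / 73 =-1651.07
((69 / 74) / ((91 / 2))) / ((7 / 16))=1104 / 23569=0.05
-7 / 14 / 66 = -0.01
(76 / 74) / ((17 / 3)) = 114 / 629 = 0.18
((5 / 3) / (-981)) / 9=-5 / 26487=-0.00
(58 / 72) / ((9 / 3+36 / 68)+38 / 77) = 37961 / 189576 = 0.20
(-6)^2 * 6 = 216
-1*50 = -50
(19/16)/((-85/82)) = -779/680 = -1.15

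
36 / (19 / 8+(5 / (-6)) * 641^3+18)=-0.00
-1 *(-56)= 56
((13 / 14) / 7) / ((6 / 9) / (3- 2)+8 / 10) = 195 / 2156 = 0.09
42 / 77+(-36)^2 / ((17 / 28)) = 399270 / 187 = 2135.13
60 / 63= 20 / 21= 0.95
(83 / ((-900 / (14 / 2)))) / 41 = -581 / 36900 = -0.02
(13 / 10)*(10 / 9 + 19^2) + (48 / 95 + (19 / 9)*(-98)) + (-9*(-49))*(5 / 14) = 360691 / 855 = 421.86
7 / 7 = 1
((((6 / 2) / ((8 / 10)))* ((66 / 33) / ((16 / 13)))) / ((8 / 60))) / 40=585 / 512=1.14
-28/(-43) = 0.65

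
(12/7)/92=3/161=0.02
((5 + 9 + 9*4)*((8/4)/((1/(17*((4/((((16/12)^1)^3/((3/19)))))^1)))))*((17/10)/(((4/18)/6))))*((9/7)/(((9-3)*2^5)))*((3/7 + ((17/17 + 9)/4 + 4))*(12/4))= 2758867695/953344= 2893.88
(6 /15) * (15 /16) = 3 /8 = 0.38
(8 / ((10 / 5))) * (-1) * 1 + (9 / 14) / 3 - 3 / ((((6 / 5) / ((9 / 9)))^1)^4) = -15823 / 3024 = -5.23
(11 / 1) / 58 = 11 / 58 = 0.19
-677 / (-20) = 677 / 20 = 33.85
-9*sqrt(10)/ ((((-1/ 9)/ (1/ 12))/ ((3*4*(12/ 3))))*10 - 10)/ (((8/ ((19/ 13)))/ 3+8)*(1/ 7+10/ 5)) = 1539*sqrt(10)/ 37000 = 0.13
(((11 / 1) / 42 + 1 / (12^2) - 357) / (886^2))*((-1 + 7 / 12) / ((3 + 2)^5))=71917 / 1186913952000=0.00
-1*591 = -591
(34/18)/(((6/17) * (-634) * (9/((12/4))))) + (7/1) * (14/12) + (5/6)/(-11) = 9137833/1129788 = 8.09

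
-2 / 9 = -0.22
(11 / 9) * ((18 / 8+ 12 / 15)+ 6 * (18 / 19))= 36509 / 3420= 10.68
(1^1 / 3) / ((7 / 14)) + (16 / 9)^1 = 22 / 9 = 2.44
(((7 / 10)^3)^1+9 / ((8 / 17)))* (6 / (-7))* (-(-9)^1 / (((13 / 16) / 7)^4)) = -2953922936832 / 3570125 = -827400.42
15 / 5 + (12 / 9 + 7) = 34 / 3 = 11.33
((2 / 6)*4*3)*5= 20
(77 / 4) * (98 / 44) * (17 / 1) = 5831 / 8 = 728.88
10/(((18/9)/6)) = 30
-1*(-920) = 920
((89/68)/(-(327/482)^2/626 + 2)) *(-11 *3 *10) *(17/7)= -1067855195220/2035339033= -524.66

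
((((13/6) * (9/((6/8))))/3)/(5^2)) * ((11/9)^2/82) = 1573/249075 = 0.01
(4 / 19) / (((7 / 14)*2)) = 4 / 19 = 0.21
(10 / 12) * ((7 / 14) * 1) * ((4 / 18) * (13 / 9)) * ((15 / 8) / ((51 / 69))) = 7475 / 22032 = 0.34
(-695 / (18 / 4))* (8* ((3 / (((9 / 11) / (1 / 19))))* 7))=-856240 / 513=-1669.08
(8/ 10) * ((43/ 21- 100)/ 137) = -8228/ 14385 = -0.57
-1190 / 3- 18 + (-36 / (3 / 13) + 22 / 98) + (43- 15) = -79739 / 147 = -542.44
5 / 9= 0.56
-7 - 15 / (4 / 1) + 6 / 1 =-4.75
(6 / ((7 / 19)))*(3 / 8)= 171 / 28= 6.11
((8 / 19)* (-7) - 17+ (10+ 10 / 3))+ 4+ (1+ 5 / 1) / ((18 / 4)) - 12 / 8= -317 / 114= -2.78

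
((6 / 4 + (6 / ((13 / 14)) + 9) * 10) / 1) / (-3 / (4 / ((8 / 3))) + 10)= 19.51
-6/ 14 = -3/ 7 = -0.43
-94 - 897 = -991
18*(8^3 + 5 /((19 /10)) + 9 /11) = 1939122 /209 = 9278.10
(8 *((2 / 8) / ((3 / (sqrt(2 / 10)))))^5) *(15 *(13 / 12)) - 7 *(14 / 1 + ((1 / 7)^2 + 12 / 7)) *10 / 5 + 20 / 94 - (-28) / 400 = -7238097 / 32900 + 13 *sqrt(5) / 3110400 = -220.00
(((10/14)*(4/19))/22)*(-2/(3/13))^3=-175760/39501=-4.45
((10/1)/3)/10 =1/3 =0.33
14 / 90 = 7 / 45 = 0.16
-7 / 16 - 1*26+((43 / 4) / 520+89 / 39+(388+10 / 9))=6832357 / 18720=364.98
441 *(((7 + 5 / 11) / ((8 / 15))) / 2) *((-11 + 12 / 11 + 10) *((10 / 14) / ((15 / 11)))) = 12915 / 88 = 146.76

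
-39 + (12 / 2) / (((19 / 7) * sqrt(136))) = -39 + 21 * sqrt(34) / 646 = -38.81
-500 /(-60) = 25 /3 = 8.33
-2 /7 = -0.29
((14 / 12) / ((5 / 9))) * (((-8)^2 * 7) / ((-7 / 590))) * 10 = -792960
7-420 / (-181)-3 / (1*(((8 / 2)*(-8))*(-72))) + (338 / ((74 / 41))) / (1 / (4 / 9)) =1428041861 / 15429888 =92.55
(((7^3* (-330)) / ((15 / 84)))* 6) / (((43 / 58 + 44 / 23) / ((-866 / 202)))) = 2196802748448 / 357641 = 6142480.16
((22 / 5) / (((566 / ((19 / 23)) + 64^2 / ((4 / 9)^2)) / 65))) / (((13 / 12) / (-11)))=-27588 / 203501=-0.14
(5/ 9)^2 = 25/ 81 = 0.31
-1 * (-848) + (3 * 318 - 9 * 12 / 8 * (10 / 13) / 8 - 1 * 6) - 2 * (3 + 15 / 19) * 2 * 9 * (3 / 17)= 59478923 / 33592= 1770.63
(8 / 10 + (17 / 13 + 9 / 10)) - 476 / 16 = -6953 / 260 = -26.74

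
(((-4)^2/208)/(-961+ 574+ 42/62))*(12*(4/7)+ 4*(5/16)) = -7037/4359264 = -0.00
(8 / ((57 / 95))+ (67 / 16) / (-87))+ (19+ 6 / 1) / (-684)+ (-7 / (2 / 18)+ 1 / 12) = -49.67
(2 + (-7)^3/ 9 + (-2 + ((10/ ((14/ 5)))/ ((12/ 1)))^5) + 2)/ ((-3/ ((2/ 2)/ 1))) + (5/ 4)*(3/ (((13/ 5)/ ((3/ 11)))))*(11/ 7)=2063964726875/ 163102657536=12.65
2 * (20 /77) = 40 /77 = 0.52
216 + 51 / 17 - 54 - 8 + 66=223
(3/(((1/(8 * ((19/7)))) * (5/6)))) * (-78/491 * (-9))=1920672/17185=111.76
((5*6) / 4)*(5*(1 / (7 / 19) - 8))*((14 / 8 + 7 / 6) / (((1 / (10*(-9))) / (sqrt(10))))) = 208125*sqrt(10) / 4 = 164537.26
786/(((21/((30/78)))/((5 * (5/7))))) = 32750/637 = 51.41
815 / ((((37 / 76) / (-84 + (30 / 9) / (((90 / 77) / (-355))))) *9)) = -1833609820 / 8991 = -203938.36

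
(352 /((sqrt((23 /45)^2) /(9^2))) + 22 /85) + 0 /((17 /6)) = 55784.61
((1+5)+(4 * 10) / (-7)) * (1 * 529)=1058 / 7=151.14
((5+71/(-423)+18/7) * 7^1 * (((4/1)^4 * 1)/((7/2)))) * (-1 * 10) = -112240640/2961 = -37906.33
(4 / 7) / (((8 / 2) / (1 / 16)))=1 / 112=0.01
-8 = -8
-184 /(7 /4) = -736 /7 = -105.14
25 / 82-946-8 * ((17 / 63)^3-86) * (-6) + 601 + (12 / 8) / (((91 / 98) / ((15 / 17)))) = -6752207493323 / 1510450578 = -4470.33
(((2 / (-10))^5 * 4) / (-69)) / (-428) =-1 / 23071875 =-0.00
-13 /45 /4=-13 /180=-0.07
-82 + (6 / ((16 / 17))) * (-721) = -4678.38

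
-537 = -537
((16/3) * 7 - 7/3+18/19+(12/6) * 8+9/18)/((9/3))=17.48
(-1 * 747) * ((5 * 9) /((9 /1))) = -3735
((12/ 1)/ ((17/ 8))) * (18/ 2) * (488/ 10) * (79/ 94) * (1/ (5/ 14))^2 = 1632137472/ 99875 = 16341.80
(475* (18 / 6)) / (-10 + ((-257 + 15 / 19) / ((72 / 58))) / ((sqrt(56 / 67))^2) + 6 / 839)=-11448826200 / 2064210593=-5.55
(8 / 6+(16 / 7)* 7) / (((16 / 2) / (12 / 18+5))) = 221 / 18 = 12.28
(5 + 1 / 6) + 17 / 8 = 7.29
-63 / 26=-2.42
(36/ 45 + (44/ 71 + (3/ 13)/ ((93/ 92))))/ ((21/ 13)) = 235772/ 231105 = 1.02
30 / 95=6 / 19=0.32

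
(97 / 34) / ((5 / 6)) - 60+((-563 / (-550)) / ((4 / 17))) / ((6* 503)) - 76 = -14964167773 / 112873200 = -132.58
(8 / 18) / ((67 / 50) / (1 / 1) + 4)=0.08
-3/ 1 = -3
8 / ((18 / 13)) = 52 / 9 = 5.78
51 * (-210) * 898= -9617580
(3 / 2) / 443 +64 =56707 / 886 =64.00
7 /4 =1.75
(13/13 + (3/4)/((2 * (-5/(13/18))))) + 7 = 1907/240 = 7.95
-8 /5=-1.60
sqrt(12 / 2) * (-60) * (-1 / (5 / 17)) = 204 * sqrt(6) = 499.70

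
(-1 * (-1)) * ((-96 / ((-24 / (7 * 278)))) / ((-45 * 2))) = -3892 / 45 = -86.49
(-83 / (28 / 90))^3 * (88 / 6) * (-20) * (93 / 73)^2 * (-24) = -396570484334970000 / 1827847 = -216960437243.91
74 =74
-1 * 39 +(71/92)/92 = -330025/8464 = -38.99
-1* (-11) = 11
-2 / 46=-0.04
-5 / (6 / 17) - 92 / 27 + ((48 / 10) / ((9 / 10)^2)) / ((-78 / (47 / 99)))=-3671609 / 208494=-17.61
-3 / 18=-1 / 6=-0.17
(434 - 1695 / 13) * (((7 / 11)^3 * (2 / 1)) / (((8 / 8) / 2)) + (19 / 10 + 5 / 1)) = 416641373 / 173030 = 2407.91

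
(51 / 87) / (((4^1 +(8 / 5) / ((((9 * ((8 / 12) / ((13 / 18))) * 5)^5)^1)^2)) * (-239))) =-22400955171897811200000000000 / 36532004775629113761897207005419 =-0.00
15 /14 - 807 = -805.93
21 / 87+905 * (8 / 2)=104987 / 29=3620.24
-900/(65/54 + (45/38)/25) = -2308500/3209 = -719.38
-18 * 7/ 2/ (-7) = 9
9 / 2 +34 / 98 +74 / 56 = 1209 / 196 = 6.17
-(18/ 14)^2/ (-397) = 81/ 19453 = 0.00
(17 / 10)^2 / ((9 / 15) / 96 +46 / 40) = 2312 / 925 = 2.50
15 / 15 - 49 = -48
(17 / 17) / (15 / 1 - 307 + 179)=-1 / 113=-0.01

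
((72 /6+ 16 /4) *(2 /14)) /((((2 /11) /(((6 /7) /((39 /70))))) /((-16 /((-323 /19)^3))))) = 28160 /447083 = 0.06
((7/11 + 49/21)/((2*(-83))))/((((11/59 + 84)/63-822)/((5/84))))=14455/11140086364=0.00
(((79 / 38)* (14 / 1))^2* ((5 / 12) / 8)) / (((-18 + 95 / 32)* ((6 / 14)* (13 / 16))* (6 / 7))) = -599385640 / 60947991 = -9.83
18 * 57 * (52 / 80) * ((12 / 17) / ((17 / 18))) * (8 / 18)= 320112 / 1445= 221.53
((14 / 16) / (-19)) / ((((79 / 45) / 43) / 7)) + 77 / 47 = -3531689 / 564376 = -6.26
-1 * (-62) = 62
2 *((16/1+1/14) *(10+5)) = 3375/7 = 482.14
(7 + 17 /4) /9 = 5 /4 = 1.25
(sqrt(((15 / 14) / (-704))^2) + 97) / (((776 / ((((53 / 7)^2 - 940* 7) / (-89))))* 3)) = 101854379239 / 33354044416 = 3.05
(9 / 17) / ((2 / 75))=675 / 34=19.85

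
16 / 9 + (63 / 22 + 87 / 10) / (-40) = 1.49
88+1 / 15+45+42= 2626 / 15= 175.07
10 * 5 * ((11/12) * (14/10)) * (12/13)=770/13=59.23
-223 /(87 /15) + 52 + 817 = 24086 /29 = 830.55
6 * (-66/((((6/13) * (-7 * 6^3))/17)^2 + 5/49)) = -0.23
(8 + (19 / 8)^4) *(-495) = -80729055 / 4096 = -19709.24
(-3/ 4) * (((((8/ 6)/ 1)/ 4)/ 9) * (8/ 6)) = -1/ 27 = -0.04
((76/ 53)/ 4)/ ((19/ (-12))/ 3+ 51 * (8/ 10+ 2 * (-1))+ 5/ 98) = -8820/ 1517443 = -0.01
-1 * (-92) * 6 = 552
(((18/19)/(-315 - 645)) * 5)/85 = -3/51680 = -0.00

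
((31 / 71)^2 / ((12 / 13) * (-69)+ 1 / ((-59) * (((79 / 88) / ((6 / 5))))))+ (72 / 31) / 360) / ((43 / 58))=0.00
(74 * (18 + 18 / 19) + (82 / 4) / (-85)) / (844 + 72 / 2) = 4528021 / 2842400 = 1.59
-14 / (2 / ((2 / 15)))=-14 / 15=-0.93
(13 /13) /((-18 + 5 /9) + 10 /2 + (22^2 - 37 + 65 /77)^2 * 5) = 53361 /53510917472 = 0.00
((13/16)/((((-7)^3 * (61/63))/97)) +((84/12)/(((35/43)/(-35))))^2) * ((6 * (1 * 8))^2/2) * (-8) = -2495745144000/2989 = -834976628.97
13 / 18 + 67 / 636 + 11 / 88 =3635 / 3816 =0.95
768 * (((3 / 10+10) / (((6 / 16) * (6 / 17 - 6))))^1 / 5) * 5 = -56032 / 15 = -3735.47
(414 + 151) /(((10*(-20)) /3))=-339 /40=-8.48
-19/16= -1.19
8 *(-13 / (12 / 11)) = -286 / 3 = -95.33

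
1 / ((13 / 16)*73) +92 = 87324 / 949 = 92.02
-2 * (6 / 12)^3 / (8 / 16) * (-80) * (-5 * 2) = -400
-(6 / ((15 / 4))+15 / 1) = -83 / 5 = -16.60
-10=-10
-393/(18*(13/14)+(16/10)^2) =-68775/3373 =-20.39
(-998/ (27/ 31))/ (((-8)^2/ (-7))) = 108283/ 864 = 125.33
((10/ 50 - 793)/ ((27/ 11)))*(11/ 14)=-239822/ 945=-253.78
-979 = -979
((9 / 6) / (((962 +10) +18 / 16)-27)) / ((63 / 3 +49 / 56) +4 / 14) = 224 / 3131043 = 0.00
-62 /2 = -31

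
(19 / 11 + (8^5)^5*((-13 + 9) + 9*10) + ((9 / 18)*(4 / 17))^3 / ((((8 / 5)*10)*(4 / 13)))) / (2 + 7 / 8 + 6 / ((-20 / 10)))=-1404680528492818196505886942631 / 54043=-25991905121714527256182800.00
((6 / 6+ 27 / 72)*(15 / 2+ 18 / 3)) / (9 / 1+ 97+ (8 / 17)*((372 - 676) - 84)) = -1683 / 6944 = -0.24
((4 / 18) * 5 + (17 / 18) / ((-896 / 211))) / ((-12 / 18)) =-14333 / 10752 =-1.33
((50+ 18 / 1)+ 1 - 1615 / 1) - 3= -1549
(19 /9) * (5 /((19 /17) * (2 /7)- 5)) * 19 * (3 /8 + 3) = -644385 /4456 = -144.61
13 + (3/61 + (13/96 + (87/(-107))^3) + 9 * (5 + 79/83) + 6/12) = 39723096556177/595429700064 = 66.71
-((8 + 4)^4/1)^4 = -184884258895036416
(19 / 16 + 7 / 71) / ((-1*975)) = -487 / 369200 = -0.00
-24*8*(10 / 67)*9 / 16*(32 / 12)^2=-7680 / 67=-114.63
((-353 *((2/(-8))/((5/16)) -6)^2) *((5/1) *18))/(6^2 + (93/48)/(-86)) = -40832.35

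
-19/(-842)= 19/842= 0.02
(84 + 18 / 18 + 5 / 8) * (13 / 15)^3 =55.74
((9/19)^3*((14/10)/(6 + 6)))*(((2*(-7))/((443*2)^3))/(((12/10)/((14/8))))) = -27783/76327660507264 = -0.00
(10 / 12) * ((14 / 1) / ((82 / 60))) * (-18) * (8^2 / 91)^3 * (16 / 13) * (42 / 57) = -7549747200 / 155743133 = -48.48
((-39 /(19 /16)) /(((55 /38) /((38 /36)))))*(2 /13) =-608 /165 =-3.68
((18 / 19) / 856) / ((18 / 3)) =3 / 16264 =0.00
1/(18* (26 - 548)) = -0.00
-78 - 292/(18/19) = -3476/9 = -386.22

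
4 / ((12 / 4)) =4 / 3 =1.33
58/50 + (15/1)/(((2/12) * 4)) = 1183/50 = 23.66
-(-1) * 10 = 10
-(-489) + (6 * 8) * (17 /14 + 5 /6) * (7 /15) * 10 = 2843 /3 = 947.67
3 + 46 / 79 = 283 / 79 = 3.58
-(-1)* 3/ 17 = 0.18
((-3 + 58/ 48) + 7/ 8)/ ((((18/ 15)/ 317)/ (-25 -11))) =17435/ 2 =8717.50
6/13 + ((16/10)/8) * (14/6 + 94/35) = 10001/6825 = 1.47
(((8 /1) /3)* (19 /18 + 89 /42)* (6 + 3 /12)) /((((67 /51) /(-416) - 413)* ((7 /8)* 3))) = -22630400 /463699593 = -0.05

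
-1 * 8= -8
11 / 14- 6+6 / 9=-191 / 42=-4.55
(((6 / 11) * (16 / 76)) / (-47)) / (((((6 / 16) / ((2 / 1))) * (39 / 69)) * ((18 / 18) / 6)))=-17664 / 127699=-0.14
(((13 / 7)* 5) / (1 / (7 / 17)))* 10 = 650 / 17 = 38.24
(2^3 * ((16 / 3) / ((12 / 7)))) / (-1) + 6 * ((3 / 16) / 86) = -24.88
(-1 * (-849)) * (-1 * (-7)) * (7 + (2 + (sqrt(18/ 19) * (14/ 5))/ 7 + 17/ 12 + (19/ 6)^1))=35658 * sqrt(38)/ 95 + 322903/ 4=83039.55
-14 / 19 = -0.74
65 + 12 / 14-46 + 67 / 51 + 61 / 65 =22.11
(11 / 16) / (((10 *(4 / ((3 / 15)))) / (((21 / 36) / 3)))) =77 / 115200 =0.00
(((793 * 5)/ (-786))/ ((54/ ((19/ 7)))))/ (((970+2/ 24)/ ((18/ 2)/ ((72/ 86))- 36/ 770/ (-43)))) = -10726754779/ 3817179309636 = -0.00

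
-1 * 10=-10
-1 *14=-14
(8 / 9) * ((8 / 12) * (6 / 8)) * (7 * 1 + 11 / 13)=136 / 39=3.49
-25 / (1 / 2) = -50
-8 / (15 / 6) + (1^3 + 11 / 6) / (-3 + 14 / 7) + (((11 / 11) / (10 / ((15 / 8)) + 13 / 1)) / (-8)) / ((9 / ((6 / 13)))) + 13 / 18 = -136717 / 25740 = -5.31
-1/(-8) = 1/8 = 0.12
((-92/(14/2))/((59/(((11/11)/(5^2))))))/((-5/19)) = 1748/51625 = 0.03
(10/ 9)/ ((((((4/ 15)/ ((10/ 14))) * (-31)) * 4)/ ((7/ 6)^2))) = -875/ 26784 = -0.03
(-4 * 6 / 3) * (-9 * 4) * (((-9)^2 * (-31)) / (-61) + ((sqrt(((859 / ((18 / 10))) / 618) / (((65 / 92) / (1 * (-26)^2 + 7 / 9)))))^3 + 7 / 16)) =730854 / 61 + 7701752768 * sqrt(966810652158) / 1307039409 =5805889.34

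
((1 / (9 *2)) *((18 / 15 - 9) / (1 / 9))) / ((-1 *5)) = 39 / 50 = 0.78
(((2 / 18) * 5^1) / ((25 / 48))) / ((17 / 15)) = 16 / 17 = 0.94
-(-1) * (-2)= -2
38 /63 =0.60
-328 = -328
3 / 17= 0.18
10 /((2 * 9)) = 0.56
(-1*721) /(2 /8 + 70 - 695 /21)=-19.41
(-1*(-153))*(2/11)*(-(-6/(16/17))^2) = -397953/352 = -1130.55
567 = 567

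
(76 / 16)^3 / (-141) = -6859 / 9024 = -0.76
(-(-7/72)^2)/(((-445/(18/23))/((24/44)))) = 49/5404080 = 0.00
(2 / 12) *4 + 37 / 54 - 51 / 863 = 60245 / 46602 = 1.29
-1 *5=-5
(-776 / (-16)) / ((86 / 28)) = 679 / 43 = 15.79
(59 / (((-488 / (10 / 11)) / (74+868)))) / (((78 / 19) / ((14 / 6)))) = -6159895 / 104676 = -58.85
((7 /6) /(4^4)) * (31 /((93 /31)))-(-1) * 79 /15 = 122429 /23040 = 5.31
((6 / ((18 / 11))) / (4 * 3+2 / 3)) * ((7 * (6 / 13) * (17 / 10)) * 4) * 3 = 23562 / 1235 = 19.08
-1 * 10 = -10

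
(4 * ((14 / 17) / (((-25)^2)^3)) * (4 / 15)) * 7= 1568 / 62255859375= 0.00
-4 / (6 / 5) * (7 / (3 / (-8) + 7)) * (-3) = 560 / 53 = 10.57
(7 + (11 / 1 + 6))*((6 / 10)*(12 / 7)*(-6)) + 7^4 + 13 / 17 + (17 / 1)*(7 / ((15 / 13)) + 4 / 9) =12661037 / 5355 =2364.34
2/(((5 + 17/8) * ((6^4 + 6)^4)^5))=1/698191500619728850248221738438979199931373389258636667522711552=0.00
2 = 2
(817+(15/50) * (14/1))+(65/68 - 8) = 276813/340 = 814.16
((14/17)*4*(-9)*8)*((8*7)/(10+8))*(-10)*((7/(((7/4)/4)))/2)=1003520/17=59030.59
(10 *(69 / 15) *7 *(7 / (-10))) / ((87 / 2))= -2254 / 435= -5.18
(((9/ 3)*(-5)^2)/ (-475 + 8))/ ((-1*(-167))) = -0.00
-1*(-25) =25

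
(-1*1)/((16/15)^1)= -15/16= -0.94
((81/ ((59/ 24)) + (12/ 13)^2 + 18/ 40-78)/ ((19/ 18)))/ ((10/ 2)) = -8.29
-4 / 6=-2 / 3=-0.67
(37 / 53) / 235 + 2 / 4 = 12529 / 24910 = 0.50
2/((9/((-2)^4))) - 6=-22/9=-2.44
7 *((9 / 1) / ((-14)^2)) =9 / 28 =0.32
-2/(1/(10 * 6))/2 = -60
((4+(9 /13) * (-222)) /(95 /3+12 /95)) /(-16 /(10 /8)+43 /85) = 29190 /76219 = 0.38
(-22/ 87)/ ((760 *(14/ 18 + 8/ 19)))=-0.00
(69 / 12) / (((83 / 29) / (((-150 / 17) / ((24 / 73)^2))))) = -88861075 / 541824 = -164.00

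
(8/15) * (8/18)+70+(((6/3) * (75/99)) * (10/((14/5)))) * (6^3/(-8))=-75.87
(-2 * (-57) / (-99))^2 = 1444 / 1089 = 1.33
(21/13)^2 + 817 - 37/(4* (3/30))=727.11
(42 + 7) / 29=49 / 29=1.69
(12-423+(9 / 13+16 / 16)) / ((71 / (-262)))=1394102 / 923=1510.40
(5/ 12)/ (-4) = -5/ 48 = -0.10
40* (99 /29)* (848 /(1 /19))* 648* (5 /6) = 34453900800 /29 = 1188065544.83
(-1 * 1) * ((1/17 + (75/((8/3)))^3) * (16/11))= -193641137/5984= -32359.82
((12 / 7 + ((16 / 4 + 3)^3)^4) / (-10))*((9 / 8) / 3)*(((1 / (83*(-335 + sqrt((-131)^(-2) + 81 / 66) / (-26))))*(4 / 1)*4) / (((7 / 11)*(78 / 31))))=21729129191093373634156 / 116486540515105677 - 4328128984427149*sqrt(10194118) / 582432702575528385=186513.96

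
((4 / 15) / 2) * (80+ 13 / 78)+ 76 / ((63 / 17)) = 9827 / 315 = 31.20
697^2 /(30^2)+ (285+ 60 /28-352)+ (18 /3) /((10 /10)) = 3029863 /6300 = 480.93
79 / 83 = 0.95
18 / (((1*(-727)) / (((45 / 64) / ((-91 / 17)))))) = 6885 / 2117024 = 0.00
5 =5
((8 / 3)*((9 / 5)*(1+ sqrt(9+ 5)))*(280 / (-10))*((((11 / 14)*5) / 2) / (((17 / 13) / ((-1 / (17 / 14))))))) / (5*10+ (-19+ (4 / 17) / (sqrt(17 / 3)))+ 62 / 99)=-1883673792*sqrt(714) / 818761812265 -1883673792*sqrt(51) / 818761812265+ 253187638704 / 48162459545+ 253187638704*sqrt(14) / 48162459545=24.85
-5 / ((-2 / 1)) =5 / 2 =2.50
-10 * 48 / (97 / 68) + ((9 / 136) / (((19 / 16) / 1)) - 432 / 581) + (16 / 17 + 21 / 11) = -66945522407 / 200236421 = -334.33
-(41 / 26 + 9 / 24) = -203 / 104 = -1.95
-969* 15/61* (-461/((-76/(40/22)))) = -1763325/671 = -2627.91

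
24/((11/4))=96/11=8.73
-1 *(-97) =97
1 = 1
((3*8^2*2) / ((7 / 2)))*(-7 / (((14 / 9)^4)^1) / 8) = -39366 / 2401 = -16.40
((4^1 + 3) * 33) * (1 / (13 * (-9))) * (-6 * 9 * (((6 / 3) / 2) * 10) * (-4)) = -55440 / 13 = -4264.62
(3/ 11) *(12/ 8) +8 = 185/ 22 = 8.41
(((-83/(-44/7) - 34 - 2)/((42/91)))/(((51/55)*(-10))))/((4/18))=767/32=23.97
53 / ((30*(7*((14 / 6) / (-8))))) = -212 / 245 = -0.87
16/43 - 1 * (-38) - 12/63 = 34478/903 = 38.18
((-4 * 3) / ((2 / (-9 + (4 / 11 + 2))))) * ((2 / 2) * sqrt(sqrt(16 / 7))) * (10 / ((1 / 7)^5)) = 21032760 * 7^(3 / 4) / 11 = 8228621.97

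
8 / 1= 8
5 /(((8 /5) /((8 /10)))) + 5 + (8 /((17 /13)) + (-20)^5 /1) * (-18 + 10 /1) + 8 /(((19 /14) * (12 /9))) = 16537576085 /646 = 25599962.98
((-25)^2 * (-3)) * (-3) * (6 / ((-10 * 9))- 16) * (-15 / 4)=1355625 / 4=338906.25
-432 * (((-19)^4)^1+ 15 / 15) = -56299104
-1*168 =-168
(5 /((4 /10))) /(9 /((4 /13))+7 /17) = 850 /2017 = 0.42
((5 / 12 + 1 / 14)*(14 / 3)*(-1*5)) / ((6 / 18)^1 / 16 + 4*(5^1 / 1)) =-0.57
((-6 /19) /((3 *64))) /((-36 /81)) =9 /2432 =0.00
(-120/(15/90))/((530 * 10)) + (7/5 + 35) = 1922/53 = 36.26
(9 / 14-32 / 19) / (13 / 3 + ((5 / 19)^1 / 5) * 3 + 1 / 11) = -9141 / 40222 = -0.23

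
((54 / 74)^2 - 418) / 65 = -571513 / 88985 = -6.42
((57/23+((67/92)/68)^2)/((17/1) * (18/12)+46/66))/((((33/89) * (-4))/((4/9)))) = -8632778657/304509598848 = -0.03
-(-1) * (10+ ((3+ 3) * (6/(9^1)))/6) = 32/3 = 10.67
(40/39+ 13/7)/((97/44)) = 34628/26481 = 1.31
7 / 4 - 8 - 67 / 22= -409 / 44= -9.30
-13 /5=-2.60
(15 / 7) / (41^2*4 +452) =5 / 16744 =0.00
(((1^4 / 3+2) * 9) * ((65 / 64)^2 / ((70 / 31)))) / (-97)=-78585 / 794624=-0.10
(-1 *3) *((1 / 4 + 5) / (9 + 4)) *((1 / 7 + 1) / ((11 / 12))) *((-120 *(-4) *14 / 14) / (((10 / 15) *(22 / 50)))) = -2471.71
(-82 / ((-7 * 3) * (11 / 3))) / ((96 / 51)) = 697 / 1232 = 0.57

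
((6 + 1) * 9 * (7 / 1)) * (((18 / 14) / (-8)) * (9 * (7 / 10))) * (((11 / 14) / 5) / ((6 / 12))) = -140.33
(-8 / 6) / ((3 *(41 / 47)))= -188 / 369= -0.51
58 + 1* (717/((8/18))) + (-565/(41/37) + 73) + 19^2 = 261641/164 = 1595.37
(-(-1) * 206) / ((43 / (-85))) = -17510 / 43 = -407.21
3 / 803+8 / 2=3215 / 803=4.00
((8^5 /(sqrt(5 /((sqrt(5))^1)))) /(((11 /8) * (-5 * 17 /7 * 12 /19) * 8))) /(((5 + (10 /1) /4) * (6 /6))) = -2179072 * 5^(3 /4) /210375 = -34.63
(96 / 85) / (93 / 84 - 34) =-896 / 26095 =-0.03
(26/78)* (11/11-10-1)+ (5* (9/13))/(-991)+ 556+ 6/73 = 1559503061/2821377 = 552.75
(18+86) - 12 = 92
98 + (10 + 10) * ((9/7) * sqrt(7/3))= 60 * sqrt(21)/7 + 98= 137.28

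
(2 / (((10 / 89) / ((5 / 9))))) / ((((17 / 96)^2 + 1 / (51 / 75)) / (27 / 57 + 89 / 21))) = 2912706560 / 93889887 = 31.02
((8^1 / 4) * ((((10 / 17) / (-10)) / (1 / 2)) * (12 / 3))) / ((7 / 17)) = -16 / 7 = -2.29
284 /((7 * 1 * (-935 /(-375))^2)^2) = 8985937500 /59918717089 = 0.15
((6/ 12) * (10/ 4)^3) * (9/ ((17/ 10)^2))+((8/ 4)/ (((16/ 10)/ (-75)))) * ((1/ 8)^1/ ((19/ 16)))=317625/ 21964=14.46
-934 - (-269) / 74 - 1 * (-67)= -63889 / 74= -863.36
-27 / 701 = -0.04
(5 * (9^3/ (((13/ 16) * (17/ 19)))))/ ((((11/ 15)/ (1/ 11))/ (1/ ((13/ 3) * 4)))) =12465900/ 347633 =35.86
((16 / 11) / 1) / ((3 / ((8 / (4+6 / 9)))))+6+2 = 680 / 77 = 8.83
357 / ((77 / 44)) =204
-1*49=-49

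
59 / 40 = 1.48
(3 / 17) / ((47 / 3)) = 9 / 799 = 0.01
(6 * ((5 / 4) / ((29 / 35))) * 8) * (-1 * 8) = -16800 / 29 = -579.31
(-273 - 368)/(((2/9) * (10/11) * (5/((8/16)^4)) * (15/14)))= -148071/4000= -37.02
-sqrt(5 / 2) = -sqrt(10) / 2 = -1.58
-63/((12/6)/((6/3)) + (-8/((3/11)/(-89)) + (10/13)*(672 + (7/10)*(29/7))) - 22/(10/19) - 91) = -12285/584614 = -0.02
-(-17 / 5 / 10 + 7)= -333 / 50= -6.66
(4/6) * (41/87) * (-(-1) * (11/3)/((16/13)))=5863/6264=0.94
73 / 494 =0.15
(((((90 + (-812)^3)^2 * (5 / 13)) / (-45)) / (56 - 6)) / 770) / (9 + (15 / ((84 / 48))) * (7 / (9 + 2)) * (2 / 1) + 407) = -71659873653317161 / 480753000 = -149057569.38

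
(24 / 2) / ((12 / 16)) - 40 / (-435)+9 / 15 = 7261 / 435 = 16.69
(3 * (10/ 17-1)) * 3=-3.71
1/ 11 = 0.09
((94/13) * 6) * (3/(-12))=-141/13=-10.85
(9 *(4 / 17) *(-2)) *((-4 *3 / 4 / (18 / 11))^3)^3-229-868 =-252315541 / 2379456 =-106.04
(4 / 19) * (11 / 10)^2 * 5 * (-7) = -847 / 95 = -8.92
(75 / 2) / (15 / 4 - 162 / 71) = 3550 / 139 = 25.54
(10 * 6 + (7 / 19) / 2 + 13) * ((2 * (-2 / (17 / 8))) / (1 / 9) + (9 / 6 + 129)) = 10737441 / 1292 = 8310.71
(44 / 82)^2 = 484 / 1681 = 0.29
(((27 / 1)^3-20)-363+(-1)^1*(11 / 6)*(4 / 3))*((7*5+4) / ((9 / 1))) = 2257814 / 27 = 83622.74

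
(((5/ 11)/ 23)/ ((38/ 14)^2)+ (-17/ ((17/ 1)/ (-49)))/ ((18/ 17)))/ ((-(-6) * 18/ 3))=76084799/ 59183784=1.29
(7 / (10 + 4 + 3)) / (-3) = -7 / 51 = -0.14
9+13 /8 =85 /8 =10.62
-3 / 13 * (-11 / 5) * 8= 264 / 65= 4.06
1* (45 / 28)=1.61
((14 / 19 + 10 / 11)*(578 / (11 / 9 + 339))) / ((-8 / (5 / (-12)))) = 186405 / 1279916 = 0.15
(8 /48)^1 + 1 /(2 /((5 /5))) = 2 /3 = 0.67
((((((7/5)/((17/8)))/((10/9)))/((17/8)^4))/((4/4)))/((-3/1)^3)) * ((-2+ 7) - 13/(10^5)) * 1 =-105409024/19575234375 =-0.01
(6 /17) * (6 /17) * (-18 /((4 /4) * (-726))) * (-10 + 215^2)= 142.73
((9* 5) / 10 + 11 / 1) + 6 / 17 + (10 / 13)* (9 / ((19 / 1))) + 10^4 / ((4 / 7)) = 147101193 / 8398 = 17516.22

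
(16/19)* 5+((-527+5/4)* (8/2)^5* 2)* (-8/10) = 81832336/95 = 861393.01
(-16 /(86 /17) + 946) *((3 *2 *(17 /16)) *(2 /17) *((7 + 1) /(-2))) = -121626 /43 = -2828.51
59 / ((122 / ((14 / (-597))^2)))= 5782 / 21740949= 0.00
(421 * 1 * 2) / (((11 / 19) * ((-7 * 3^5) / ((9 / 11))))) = -15998 / 22869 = -0.70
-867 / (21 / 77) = -3179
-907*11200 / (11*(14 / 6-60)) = 30475200 / 1903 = 16014.29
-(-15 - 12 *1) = 27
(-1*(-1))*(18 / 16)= 9 / 8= 1.12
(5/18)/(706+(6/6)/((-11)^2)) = 605/1537686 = 0.00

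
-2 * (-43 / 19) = 86 / 19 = 4.53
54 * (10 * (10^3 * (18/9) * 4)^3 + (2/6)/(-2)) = 276479999999991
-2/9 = -0.22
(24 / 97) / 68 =0.00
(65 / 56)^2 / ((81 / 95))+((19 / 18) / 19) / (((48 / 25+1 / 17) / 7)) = 1.78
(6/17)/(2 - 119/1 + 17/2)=-0.00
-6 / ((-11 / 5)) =30 / 11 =2.73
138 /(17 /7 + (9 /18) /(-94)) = 60536 /1063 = 56.95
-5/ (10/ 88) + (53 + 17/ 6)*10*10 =16618/ 3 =5539.33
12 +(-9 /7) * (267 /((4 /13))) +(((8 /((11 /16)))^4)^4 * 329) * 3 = 143494315982468494922084294580356081673 /1286592436180020508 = 111530514207368397039.89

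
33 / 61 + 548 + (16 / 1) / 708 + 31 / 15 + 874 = 76908664 / 53985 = 1424.63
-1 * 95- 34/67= -6399/67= -95.51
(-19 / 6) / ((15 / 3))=-19 / 30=-0.63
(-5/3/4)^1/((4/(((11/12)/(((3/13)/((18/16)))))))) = -715/1536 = -0.47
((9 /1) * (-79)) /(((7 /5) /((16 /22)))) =-369.35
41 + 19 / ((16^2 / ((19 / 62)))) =651113 / 15872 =41.02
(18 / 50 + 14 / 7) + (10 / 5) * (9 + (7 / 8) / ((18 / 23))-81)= -250927 / 1800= -139.40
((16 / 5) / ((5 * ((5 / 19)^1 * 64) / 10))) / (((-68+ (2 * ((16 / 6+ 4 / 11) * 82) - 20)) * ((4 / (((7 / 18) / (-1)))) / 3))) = -0.00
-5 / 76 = -0.07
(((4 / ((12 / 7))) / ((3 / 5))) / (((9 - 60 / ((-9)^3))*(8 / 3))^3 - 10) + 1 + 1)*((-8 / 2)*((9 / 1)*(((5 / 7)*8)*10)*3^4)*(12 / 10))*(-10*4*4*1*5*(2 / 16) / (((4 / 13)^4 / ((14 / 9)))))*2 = 38177748989013263350500 / 2750053615763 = 13882547151.15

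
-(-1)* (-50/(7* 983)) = -50/6881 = -0.01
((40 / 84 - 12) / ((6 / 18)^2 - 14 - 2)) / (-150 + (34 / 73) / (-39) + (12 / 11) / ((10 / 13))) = -397485 / 81436439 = -0.00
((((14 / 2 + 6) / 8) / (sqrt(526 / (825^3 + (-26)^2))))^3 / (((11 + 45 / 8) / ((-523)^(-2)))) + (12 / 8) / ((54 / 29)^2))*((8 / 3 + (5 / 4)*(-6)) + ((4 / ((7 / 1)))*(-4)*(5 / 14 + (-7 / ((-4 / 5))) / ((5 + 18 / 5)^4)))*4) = -10060260140300627611757*sqrt(295357574326) / 647481901883935997824512-6858241617221 / 1953967848336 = -8447.65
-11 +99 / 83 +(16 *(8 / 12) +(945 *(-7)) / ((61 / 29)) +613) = -38443004 / 15189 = -2530.98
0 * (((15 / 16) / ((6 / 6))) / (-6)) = 0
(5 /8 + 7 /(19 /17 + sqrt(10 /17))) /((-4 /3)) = -3.25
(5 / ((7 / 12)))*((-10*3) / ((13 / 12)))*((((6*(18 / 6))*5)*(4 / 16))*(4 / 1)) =-1944000 / 91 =-21362.64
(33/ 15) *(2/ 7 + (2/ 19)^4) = 2868294/ 4561235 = 0.63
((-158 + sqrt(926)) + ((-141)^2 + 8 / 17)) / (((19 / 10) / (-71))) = -238062290 / 323 - 710 * sqrt(926) / 19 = -738172.08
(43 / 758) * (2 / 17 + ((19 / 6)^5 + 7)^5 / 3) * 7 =530974575947810645467103996401993223 / 1099058074661022395793408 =483117851721.87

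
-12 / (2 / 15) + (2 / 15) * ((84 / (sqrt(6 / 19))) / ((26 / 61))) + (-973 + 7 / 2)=-2119 / 2 + 854 * sqrt(114) / 195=-1012.74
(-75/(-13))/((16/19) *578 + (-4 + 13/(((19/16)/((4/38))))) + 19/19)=5415/455117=0.01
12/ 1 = 12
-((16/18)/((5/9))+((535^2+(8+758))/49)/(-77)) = 1404771/18865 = 74.46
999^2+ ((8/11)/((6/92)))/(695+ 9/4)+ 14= 91854308027/92037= 998015.02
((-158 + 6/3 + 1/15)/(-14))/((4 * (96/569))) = 1330891/80640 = 16.50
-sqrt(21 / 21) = -1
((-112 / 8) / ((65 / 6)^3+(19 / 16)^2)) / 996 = -1152 / 104316143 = -0.00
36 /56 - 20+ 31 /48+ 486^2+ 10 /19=236177.82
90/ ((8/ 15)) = 675/ 4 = 168.75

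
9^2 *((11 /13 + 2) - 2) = 891 /13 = 68.54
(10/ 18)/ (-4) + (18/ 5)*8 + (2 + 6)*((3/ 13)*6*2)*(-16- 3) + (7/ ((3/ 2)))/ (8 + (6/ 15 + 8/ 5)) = -916801/ 2340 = -391.80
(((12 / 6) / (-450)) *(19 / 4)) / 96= -19 / 86400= -0.00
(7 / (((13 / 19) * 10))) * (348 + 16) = 1862 / 5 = 372.40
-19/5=-3.80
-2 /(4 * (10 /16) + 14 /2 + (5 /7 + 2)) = -28 /171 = -0.16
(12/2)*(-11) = -66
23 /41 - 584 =-23921 /41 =-583.44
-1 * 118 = -118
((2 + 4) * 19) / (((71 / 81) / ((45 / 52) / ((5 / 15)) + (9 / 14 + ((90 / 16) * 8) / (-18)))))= 1241973 / 12922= 96.11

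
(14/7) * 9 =18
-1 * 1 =-1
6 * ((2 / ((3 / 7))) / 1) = 28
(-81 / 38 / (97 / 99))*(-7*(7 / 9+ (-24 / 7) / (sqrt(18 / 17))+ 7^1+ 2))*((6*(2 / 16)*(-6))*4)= -4939704 / 1843+ 288684*sqrt(34) / 1843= -1766.90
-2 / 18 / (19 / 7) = -7 / 171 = -0.04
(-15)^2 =225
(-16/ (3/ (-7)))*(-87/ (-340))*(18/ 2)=7308/ 85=85.98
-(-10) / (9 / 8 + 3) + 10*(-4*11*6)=-87040 / 33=-2637.58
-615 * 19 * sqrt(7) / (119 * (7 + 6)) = -11685 * sqrt(7) / 1547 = -19.98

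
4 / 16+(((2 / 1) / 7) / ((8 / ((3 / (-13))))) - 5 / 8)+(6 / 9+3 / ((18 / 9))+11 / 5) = 43499 / 10920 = 3.98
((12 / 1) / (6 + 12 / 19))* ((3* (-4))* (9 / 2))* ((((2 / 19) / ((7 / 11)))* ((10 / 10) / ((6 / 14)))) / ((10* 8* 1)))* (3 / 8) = -99 / 560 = -0.18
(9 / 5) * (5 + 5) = 18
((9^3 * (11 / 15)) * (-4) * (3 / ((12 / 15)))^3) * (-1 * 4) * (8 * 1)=3608550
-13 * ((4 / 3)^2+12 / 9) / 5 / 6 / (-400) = 91 / 27000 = 0.00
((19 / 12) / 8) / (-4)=-19 / 384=-0.05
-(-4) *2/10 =4/5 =0.80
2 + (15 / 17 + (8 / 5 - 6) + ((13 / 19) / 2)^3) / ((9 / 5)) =190283 / 2798472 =0.07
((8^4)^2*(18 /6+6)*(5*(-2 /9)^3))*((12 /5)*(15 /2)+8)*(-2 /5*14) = 97710505984 /81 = 1206302543.01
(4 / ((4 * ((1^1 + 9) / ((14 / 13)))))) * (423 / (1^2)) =2961 / 65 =45.55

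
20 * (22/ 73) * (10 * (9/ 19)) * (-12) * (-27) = 12830400/ 1387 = 9250.47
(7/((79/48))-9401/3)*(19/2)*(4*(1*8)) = -225467984/237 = -951341.70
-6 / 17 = -0.35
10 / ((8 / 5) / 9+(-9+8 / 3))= -450 / 277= -1.62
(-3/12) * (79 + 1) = -20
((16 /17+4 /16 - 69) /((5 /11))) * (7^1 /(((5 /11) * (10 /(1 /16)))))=-3905517 /272000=-14.36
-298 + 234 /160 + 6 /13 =-307919 /1040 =-296.08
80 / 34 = 40 / 17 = 2.35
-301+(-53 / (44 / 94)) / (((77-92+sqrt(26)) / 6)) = -546794 / 2189+7473*sqrt(26) / 2189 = -232.38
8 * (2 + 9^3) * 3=17544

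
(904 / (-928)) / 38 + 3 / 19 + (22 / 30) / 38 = 10021 / 66120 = 0.15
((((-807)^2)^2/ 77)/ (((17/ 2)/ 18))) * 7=15268509360036/ 187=81649782673.99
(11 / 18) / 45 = 11 / 810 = 0.01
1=1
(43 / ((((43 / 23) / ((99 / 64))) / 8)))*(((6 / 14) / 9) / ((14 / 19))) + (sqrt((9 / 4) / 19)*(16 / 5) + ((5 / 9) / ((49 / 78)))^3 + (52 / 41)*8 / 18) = 20.75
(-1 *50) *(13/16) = -325/8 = -40.62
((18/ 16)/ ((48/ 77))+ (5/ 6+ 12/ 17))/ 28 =21829/ 182784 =0.12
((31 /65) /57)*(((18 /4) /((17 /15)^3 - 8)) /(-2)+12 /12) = 0.01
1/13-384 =-4991/13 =-383.92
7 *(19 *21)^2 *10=11144070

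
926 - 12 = 914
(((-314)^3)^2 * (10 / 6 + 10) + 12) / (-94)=-16773200451222898 / 141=-118958868448389.35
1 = 1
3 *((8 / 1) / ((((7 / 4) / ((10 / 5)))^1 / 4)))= 768 / 7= 109.71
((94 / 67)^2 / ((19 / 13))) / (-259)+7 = 154517715 / 22090369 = 6.99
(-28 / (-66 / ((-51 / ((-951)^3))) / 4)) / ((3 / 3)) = 952 / 9460938861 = 0.00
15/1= 15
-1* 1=-1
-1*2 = -2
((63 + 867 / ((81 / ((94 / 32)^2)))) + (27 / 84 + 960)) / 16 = 53981191 / 774144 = 69.73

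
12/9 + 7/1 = 25/3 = 8.33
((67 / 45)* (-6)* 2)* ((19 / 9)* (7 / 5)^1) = -35644 / 675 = -52.81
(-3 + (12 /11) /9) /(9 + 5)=-95 /462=-0.21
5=5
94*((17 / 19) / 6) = 799 / 57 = 14.02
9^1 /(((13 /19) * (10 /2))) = 171 /65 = 2.63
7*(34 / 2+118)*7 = 6615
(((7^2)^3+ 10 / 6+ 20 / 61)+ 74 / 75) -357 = 536624539 / 4575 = 117294.98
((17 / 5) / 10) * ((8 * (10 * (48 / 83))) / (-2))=-3264 / 415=-7.87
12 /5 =2.40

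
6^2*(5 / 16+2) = 333 / 4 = 83.25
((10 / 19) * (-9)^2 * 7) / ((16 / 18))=25515 / 76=335.72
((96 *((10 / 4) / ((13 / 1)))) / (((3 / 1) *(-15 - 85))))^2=16 / 4225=0.00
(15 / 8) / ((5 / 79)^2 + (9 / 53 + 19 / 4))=4961595 / 13029326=0.38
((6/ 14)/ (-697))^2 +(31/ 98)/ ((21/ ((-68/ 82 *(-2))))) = 12489035/ 499897461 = 0.02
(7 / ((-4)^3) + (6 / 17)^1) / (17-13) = 265 / 4352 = 0.06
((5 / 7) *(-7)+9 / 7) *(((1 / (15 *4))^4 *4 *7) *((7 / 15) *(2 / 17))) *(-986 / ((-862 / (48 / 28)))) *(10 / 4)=-377 / 174555000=-0.00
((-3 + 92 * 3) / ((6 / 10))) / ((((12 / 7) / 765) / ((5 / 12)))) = 1353625 / 16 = 84601.56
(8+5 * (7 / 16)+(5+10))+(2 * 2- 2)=435 / 16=27.19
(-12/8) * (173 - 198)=75/2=37.50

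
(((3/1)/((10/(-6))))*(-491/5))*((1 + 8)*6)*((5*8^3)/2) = 61088256/5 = 12217651.20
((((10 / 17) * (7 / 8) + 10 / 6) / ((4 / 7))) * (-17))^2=9703225 / 2304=4211.47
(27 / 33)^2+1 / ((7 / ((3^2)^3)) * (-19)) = -77436 / 16093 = -4.81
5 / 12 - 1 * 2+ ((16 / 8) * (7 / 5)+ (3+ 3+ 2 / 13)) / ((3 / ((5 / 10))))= -71 / 780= -0.09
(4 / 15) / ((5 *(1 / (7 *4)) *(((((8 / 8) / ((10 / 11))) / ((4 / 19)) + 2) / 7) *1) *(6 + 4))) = 3136 / 21675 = 0.14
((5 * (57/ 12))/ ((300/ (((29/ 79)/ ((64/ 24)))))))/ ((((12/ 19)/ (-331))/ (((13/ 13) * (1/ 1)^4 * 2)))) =-3465239/ 303360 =-11.42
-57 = -57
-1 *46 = -46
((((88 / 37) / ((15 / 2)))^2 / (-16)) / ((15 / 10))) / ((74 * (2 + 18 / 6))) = -1936 / 170953875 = -0.00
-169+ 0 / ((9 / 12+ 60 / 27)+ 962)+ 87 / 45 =-2506 / 15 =-167.07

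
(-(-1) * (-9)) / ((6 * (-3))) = 1 / 2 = 0.50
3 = 3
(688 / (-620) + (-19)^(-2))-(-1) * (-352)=-19758097 / 55955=-353.11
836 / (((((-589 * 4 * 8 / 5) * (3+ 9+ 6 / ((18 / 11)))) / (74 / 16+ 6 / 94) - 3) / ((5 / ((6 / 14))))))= -23447900 / 30287381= -0.77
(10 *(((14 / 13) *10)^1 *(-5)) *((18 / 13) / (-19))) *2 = 252000 / 3211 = 78.48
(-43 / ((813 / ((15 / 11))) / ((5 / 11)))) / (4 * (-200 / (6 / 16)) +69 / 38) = 0.00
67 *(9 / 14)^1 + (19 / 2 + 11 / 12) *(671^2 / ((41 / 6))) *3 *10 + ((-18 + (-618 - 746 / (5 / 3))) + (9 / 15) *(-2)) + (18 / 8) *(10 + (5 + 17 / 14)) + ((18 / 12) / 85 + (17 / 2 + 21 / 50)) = 20091032426891 / 975800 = 20589293.33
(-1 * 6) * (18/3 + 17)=-138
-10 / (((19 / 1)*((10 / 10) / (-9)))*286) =0.02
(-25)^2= 625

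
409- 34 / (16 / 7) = 3153 / 8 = 394.12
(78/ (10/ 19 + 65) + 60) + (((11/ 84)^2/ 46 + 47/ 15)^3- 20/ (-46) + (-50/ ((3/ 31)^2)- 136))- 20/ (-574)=-78289158582714108959336233/ 14545249441736380416000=-5382.46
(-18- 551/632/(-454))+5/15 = -15205531/860784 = -17.66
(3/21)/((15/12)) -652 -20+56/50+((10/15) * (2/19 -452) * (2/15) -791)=-4993931/3325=-1501.93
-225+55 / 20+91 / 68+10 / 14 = -220.20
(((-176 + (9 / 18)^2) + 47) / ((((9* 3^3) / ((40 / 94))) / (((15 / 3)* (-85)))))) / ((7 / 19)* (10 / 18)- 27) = -20793125 / 5814558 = -3.58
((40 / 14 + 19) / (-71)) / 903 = -51 / 149597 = -0.00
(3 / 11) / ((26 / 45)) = 135 / 286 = 0.47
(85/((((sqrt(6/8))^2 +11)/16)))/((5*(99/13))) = 14144/4653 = 3.04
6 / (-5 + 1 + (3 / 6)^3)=-48 / 31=-1.55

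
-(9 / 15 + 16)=-83 / 5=-16.60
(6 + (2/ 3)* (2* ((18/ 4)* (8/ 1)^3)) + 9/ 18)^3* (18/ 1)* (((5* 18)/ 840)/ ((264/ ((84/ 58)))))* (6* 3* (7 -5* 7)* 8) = -1244575052570.51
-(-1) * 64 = 64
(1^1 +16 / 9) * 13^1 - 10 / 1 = 235 / 9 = 26.11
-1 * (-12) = 12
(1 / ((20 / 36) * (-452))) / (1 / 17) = -153 / 2260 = -0.07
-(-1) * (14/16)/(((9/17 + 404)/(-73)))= -8687/55016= -0.16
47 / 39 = 1.21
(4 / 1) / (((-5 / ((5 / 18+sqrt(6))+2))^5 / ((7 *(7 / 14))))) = -354106067 *sqrt(6) / 164025000 - 15612823247 / 2952450000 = -10.58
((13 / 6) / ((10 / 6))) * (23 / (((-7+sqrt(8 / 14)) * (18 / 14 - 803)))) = 91 * sqrt(7) / 413580+4459 / 827160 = 0.01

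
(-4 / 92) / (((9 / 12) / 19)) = -76 / 69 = -1.10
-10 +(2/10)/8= -399/40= -9.98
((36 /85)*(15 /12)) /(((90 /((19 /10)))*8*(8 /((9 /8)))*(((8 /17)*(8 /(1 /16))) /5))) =171 /10485760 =0.00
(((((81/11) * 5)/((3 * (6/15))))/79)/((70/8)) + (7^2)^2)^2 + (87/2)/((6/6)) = 426647576122961/74005778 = 5765057.64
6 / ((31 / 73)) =438 / 31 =14.13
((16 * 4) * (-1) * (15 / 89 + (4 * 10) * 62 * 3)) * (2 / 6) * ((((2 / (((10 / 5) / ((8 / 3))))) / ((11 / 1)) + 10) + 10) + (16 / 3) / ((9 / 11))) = -4158393600 / 979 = -4247593.05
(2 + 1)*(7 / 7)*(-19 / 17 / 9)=-19 / 51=-0.37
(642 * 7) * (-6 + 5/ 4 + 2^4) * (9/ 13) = 910035/ 26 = 35001.35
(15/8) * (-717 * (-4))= 5377.50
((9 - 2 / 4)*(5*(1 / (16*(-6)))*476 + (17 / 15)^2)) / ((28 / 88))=-627.98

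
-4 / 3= -1.33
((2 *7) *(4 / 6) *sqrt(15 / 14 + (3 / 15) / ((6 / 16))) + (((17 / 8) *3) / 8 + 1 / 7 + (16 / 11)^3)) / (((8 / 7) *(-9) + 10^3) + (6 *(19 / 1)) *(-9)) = -7 *sqrt(70770) / 5715 - 2395359 / 21636736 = -0.44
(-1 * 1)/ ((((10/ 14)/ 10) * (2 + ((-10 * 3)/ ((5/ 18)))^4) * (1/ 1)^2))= -0.00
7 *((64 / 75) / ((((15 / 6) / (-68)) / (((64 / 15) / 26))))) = -1949696 / 73125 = -26.66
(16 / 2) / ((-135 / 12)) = -32 / 45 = -0.71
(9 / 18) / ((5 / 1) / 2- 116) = -1 / 227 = -0.00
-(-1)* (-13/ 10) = -13/ 10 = -1.30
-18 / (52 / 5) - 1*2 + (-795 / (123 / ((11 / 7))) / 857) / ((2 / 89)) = -13615339 / 3197467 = -4.26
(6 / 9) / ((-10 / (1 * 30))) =-2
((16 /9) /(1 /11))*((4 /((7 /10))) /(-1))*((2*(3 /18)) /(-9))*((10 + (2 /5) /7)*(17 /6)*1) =4212736 /35721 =117.93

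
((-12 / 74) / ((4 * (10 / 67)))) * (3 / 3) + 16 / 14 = 4513 / 5180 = 0.87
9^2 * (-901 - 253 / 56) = -73346.95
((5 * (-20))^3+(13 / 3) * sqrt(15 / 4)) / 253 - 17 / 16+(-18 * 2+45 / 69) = -16147389 / 4048+13 * sqrt(15) / 1518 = -3988.95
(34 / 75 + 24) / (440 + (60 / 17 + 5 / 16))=0.06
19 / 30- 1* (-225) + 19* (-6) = 3349 / 30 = 111.63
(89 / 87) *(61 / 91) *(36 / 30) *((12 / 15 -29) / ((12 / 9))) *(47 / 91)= -107933949 / 12007450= -8.99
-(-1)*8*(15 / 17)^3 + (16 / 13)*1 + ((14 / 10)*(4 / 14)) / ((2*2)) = 4359949 / 638690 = 6.83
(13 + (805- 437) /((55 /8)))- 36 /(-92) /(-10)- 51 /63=697901 /10626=65.68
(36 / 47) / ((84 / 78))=234 / 329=0.71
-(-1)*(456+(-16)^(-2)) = 116737 / 256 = 456.00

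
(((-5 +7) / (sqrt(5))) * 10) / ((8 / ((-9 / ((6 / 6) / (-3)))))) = 27 * sqrt(5) / 2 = 30.19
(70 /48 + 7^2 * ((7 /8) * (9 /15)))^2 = 2660161 /3600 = 738.93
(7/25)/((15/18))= 42/125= 0.34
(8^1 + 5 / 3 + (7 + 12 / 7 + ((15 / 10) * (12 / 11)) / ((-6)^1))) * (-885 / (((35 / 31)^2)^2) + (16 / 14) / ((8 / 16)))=-680897098711 / 69328875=-9821.26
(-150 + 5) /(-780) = 29 /156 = 0.19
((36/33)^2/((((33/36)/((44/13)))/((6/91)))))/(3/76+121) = 3151872/1316772457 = 0.00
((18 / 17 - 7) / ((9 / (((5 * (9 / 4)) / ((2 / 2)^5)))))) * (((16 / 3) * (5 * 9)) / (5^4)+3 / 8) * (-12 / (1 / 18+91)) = 188163 / 253300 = 0.74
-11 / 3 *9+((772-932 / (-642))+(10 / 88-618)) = 1731113 / 14124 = 122.57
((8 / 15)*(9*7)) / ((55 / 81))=13608 / 275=49.48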